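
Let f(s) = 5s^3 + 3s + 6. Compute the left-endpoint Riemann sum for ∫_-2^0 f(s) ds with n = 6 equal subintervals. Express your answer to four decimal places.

-22.2222

Δs = (0 − (-2))/6 = 1/3.
Left endpoints: -2, -5/3, -4/3, -1, -2/3, -1/3.
f(-2) = -40, f(-5/3) = -598/27, f(-4/3) = -266/27, f(-1) = -2, f(-2/3) = 68/27, f(-1/3) = 130/27.
Sum = Δs · [f(-2) + f(-5/3) + f(-4/3) + ...].
Sum ≈ -22.2222.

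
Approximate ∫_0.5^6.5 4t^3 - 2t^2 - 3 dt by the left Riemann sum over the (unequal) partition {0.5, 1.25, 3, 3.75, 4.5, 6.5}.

842.8125

Subinterval widths: 0.75, 1.75, 0.75, 0.75, 2.
Left endpoints: 0.5, 1.25, 3, 3.75, 4.5.
f(0.5) = -3, f(1.25) = 1.6875, f(3) = 87, f(3.75) = 179.8125, f(4.5) = 321.
Sum = Σ Δt_i · f(t_i).
Sum = 842.8125.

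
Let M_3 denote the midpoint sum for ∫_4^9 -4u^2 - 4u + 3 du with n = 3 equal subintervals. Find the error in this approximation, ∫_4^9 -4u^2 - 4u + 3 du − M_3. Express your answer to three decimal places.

-4.630

Exact integral: ∫_4^9 f(u) du ≈ -1001.66667.
M_3 ≈ -997.03704.
Error ≈ -1001.66667 − (-997.03704) ≈ -4.630.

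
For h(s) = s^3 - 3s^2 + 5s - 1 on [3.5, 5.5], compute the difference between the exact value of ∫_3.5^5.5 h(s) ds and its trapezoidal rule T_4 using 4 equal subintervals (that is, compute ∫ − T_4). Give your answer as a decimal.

-0.875

Exact integral: ∫_3.5^5.5 h(s) ds = 110.75.
T_4 = 111.625.
Error = 110.75 − 111.625 = -0.875.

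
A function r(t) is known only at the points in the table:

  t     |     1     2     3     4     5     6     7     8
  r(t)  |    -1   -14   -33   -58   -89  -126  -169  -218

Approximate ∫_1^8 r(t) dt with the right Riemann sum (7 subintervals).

Δt = 1.
Sum = 1·[(-14) + (-33) + (-58) + (-89) + (-126) + (-169) + (-218)] = -707.

-707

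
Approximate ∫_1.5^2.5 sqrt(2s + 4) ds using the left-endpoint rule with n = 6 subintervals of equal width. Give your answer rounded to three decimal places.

Δs = (2.5 − 1.5)/6 = 1/6.
Left endpoints: 1.5, 5/3, 11/6, 2, 13/6, 7/3.
f(1.5) ≈ 2.646, f(5/3) ≈ 2.708, f(11/6) ≈ 2.769, f(2) ≈ 2.828, f(13/6) ≈ 2.887, f(7/3) ≈ 2.944.
Sum = Δs · [f(1.5) + f(5/3) + f(11/6) + ...].
Sum ≈ 2.797.

2.797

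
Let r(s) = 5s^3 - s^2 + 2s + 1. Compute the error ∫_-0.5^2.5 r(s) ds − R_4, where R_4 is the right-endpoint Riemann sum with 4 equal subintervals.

-33.46875

Exact integral: ∫_-0.5^2.5 r(s) ds = 52.5.
R_4 = 85.96875.
Error = 52.5 − 85.96875 = -33.46875.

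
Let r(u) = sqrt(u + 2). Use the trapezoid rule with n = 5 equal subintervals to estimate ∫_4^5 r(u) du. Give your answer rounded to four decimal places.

2.5488

Δu = (5 − 4)/5 = 0.2.
r(4) ≈ 2.4495, r(4.2) ≈ 2.4900, r(4.4) ≈ 2.5298, r(4.6) ≈ 2.5690, r(4.8) ≈ 2.6077, r(5) ≈ 2.6458.
T_5 = (Δu/2)·[r(u_0) + 2r(u_1) + ... + 2r(u_{4}) + r(u_5)].
Sum ≈ 2.5488.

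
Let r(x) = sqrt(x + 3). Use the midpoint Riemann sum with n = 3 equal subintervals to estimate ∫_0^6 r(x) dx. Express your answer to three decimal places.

14.556

Δx = (6 − 0)/3 = 2.
Midpoints: 1, 3, 5.
r(1) ≈ 2.000, r(3) ≈ 2.449, r(5) ≈ 2.828.
Sum = Δx · [r(1) + r(3) + r(5)].
Sum ≈ 14.556.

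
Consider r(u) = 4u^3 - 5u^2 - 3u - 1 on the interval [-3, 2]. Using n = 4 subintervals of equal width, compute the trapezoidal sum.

-135.15625

Δu = (2 − (-3))/4 = 1.25.
r(-3) = -145, r(-1.75) = -32.5, r(-0.5) = -1.25, r(0.75) = -4.375, r(2) = 5.
T_4 = (Δu/2)·[r(u_0) + 2r(u_1) + 2r(u_2) + 2r(u_3) + r(u_4)].
Sum = -135.15625.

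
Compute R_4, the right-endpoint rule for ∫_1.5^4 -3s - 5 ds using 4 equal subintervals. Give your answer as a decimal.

-35.46875

Δs = (4 − 1.5)/4 = 0.625.
Right endpoints: 2.125, 2.75, 3.375, 4.
f(2.125) = -11.375, f(2.75) = -13.25, f(3.375) = -15.125, f(4) = -17.
Sum = Δs · [f(2.125) + f(2.75) + f(3.375) + f(4)].
Sum = -35.46875.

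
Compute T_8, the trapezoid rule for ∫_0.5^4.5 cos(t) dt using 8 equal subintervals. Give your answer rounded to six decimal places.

-1.426475

Δt = (4.5 − 0.5)/8 = 0.5.
f(0.5) ≈ 0.877583, f(1) ≈ 0.540302, f(1.5) ≈ 0.070737, f(2) ≈ -0.416147, f(2.5) ≈ -0.801144, f(3) ≈ -0.989992, f(3.5) ≈ -0.936457, f(4) ≈ -0.653644, f(4.5) ≈ -0.210796.
T_8 = (Δt/2)·[f(t_0) + 2f(t_1) + ... + 2f(t_{7}) + f(t_8)].
Sum ≈ -1.426475.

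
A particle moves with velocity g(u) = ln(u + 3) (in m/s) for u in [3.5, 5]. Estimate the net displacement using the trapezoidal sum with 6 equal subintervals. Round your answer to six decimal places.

Δu = (5 − 3.5)/6 = 0.25.
g(3.5) ≈ 1.871802, g(3.75) ≈ 1.909543, g(4) ≈ 1.945910, g(4.25) ≈ 1.981001, g(4.5) ≈ 2.014903, g(4.75) ≈ 2.047693, g(5) ≈ 2.079442.
T_6 = (Δu/2)·[g(u_0) + 2g(u_1) + ... + 2g(u_{5}) + g(u_6)].
Sum ≈ 2.968668.

2.968668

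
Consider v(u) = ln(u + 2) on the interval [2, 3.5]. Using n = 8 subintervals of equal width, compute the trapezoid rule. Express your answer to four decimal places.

Δu = (3.5 − 2)/8 = 0.1875.
v(2) ≈ 1.3863, v(2.1875) ≈ 1.4321, v(2.375) ≈ 1.4759, v(2.5625) ≈ 1.5179, v(2.75) ≈ 1.5581, v(2.9375) ≈ 1.5969, v(3.125) ≈ 1.6341, v(3.3125) ≈ 1.6701, v(3.5) ≈ 1.7047.
T_8 = (Δu/2)·[v(u_0) + 2v(u_1) + ... + 2v(u_{7}) + v(u_8)].
Sum ≈ 2.3307.

2.3307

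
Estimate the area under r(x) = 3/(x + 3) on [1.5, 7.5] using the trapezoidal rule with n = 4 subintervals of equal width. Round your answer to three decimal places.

2.564

Δx = (7.5 − 1.5)/4 = 1.5.
r(1.5) = 2/3, r(3) = 0.5, r(4.5) = 0.4, r(6) = 1/3, r(7.5) = 2/7.
T_4 = (Δx/2)·[r(x_0) + 2r(x_1) + 2r(x_2) + 2r(x_3) + r(x_4)].
Sum ≈ 2.564.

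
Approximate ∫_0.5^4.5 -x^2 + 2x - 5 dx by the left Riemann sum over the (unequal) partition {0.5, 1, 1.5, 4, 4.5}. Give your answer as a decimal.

Subinterval widths: 0.5, 0.5, 2.5, 0.5.
Left endpoints: 0.5, 1, 1.5, 4.
f(0.5) = -4.25, f(1) = -4, f(1.5) = -4.25, f(4) = -13.
Sum = Σ Δx_i · f(x_i).
Sum = -21.25.

-21.25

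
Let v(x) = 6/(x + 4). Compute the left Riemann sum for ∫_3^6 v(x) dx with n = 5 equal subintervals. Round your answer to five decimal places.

2.21906

Δx = (6 − 3)/5 = 0.6.
Left endpoints: 3, 3.6, 4.2, 4.8, 5.4.
v(3) = 6/7, v(3.6) = 15/19, v(4.2) = 30/41, v(4.8) = 15/22, v(5.4) = 30/47.
Sum = Δx · [v(3) + v(3.6) + v(4.2) + v(4.8) + v(5.4)].
Sum ≈ 2.21906.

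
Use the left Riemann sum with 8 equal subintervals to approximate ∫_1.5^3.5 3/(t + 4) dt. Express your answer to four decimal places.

0.9489

Δt = (3.5 − 1.5)/8 = 0.25.
Left endpoints: 1.5, 1.75, 2, 2.25, 2.5, 2.75, 3, 3.25.
f(1.5) = 6/11, f(1.75) = 12/23, f(2) = 0.5, f(2.25) = 0.48, f(2.5) = 6/13, f(2.75) = 4/9, f(3) = 3/7, f(3.25) = 12/29.
Sum = Δt · [f(1.5) + f(1.75) + f(2) + ...].
Sum ≈ 0.9489.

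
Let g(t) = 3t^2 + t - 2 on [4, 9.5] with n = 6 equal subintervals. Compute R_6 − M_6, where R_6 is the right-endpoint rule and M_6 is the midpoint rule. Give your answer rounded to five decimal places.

108.08073

R_6 ≈ 926.4253472.
M_6 ≈ 818.3446181.
R_6 − M_6 ≈ 108.08073.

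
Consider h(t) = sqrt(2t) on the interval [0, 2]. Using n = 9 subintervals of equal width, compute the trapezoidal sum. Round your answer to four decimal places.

Δt = (2 − 0)/9 = 2/9.
h(0) ≈ 0.0000, h(2/9) ≈ 0.6667, h(4/9) ≈ 0.9428, h(2/3) ≈ 1.1547, h(8/9) ≈ 1.3333, h(10/9) ≈ 1.4907, h(4/3) ≈ 1.6330, h(14/9) ≈ 1.7638, h(16/9) ≈ 1.8856, h(2) ≈ 2.0000.
T_9 = (Δt/2)·[h(t_0) + 2h(t_1) + ... + 2h(t_{8}) + h(t_9)].
Sum ≈ 2.6379.

2.6379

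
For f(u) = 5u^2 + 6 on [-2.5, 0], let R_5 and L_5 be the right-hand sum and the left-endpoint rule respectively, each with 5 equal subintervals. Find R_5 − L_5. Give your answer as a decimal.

R_5 = 33.75.
L_5 = 49.375.
R_5 − L_5 = -15.625.

-15.625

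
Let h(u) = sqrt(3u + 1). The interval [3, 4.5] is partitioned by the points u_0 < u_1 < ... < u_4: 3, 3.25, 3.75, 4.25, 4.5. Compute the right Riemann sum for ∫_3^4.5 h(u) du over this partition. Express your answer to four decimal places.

Subinterval widths: 0.25, 0.5, 0.5, 0.25.
Right endpoints: 3.25, 3.75, 4.25, 4.5.
h(3.25) ≈ 3.2787, h(3.75) ≈ 3.5000, h(4.25) ≈ 3.7081, h(4.5) ≈ 3.8079.
Sum = Σ Δu_i · h(u_i).
Sum ≈ 5.3757.

5.3757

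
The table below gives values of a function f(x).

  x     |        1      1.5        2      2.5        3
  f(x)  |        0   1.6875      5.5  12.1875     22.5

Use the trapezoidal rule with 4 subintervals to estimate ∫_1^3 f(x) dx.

Δx = 0.5.
T_4 = (0.5/2)·[0 + 2·1.6875 + 2·5.5 + 2·12.1875 + 22.5] = 15.3125.

15.3125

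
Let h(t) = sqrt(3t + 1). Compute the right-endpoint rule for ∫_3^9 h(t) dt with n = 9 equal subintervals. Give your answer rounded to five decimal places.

Δt = (9 − 3)/9 = 2/3.
Right endpoints: 11/3, 13/3, 5, 17/3, 19/3, 7, 23/3, 25/3, 9.
h(11/3) ≈ 3.46410, h(13/3) ≈ 3.74166, h(5) ≈ 4.00000, h(17/3) ≈ 4.24264, h(19/3) ≈ 4.47214, h(7) ≈ 4.69042, h(23/3) ≈ 4.89898, h(25/3) ≈ 5.09902, h(9) ≈ 5.29150.
Sum = Δt · [h(11/3) + h(13/3) + h(5) + ...].
Sum ≈ 26.60030.

26.60030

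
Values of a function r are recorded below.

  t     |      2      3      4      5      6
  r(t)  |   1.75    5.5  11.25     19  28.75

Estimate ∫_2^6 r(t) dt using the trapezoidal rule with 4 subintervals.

51

Δt = 1.
T_4 = (1/2)·[1.75 + 2·5.5 + 2·11.25 + 2·19 + 28.75] = 51.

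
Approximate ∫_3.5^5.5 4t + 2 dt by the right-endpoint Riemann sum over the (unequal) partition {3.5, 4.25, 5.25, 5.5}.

43.25

Subinterval widths: 0.75, 1, 0.25.
Right endpoints: 4.25, 5.25, 5.5.
f(4.25) = 19, f(5.25) = 23, f(5.5) = 24.
Sum = Σ Δt_i · f(t_i).
Sum = 43.25.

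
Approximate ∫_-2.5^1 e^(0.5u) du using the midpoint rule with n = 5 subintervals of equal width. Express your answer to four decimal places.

Δu = (1 − (-2.5))/5 = 0.7.
Midpoints: -2.15, -1.45, -0.75, -0.05, 0.65.
f(-2.15) ≈ 0.3413, f(-1.45) ≈ 0.4843, f(-0.75) ≈ 0.6873, f(-0.05) ≈ 0.9753, f(0.65) ≈ 1.3840.
Sum = Δu · [f(-2.15) + f(-1.45) + f(-0.75) + f(-0.05) + f(0.65)].
Sum ≈ 2.7106.

2.7106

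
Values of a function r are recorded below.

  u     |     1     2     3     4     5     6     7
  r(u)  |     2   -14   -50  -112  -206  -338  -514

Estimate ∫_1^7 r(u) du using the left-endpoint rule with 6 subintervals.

Δu = 1.
Sum = 1·[2 + (-14) + (-50) + (-112) + (-206) + (-338)] = -718.

-718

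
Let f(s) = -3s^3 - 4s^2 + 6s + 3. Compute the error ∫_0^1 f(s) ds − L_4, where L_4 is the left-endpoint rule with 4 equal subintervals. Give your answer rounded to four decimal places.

Exact integral: ∫_0^1 f(s) ds ≈ 3.916667.
L_4 = 3.953125.
Error ≈ 3.916667 − 3.953125 ≈ -0.0365.

-0.0365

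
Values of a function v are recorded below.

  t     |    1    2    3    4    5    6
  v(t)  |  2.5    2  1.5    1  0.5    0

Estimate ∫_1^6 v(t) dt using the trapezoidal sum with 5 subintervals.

Δt = 1.
T_5 = (1/2)·[2.5 + 2·2 + 2·1.5 + 2·1 + 2·0.5 + 0] = 6.25.

6.25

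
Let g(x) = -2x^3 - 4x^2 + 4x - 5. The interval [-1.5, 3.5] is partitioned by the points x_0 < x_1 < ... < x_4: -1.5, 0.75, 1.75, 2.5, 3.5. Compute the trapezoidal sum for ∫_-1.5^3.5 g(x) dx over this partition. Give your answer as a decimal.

-149.25

Subinterval widths: 2.25, 1, 0.75, 1.
g(-1.5) = -13.25, g(0.75) = -5.09375, g(1.75) = -20.96875, g(2.5) = -51.25, g(3.5) = -125.75.
On each subinterval the trapezoid contributes (Δx_i/2)·[g(x_{i-1}) + g(x_i)].
Sum = -149.25.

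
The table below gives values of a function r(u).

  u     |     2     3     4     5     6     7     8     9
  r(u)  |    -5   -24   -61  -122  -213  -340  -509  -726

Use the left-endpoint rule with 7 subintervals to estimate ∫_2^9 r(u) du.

Δu = 1.
Sum = 1·[(-5) + (-24) + (-61) + (-122) + (-213) + (-340) + (-509)] = -1274.

-1274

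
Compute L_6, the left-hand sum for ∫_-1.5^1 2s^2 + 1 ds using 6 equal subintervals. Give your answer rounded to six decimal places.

Δs = (1 − (-1.5))/6 = 5/12.
Left endpoints: -1.5, -13/12, -2/3, -0.25, 1/6, 7/12.
f(-1.5) = 5.5, f(-13/12) = 241/72, f(-2/3) = 17/9, f(-0.25) = 1.125, f(1/6) = 19/18, f(7/12) = 121/72.
Sum = Δs · [f(-1.5) + f(-13/12) + f(-2/3) + ...].
Sum ≈ 6.082176.

6.082176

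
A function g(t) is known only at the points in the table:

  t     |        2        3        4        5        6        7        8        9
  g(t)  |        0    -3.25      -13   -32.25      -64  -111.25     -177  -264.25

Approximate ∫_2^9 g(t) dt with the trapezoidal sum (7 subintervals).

-532.875

Δt = 1.
T_7 = (1/2)·[0 + 2·(-3.25) + 2·(-13) + 2·(-32.25) + 2·(-64) + 2·(-111.25) + 2·(-177) + (-264.25)] = -532.875.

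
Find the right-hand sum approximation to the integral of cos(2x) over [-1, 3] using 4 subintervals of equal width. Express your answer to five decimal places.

0.89038

Δx = (3 − (-1))/4 = 1.
Right endpoints: 0, 1, 2, 3.
f(0) ≈ 1.00000, f(1) ≈ -0.41615, f(2) ≈ -0.65364, f(3) ≈ 0.96017.
Sum = Δx · [f(0) + f(1) + f(2) + f(3)].
Sum ≈ 0.89038.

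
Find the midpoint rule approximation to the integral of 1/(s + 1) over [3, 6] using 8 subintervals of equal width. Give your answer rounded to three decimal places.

0.559

Δs = (6 − 3)/8 = 0.375.
Midpoints: 3.1875, 3.5625, 3.9375, 4.3125, 4.6875, 5.0625, 5.4375, 5.8125.
f(3.1875) = 16/67, f(3.5625) = 16/73, f(3.9375) = 16/79, f(4.3125) = 16/85, f(4.6875) = 16/91, f(5.0625) = 16/97, f(5.4375) = 16/103, f(5.8125) = 16/109.
Sum = Δs · [f(3.1875) + f(3.5625) + f(3.9375) + ...].
Sum ≈ 0.559.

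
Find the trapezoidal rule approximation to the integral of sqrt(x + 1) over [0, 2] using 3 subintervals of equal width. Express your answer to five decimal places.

Δx = (2 − 0)/3 = 2/3.
f(0) ≈ 1.00000, f(2/3) ≈ 1.29099, f(4/3) ≈ 1.52753, f(2) ≈ 1.73205.
T_3 = (Δx/2)·[f(x_0) + 2f(x_1) + 2f(x_2) + f(x_3)].
Sum ≈ 2.78970.

2.78970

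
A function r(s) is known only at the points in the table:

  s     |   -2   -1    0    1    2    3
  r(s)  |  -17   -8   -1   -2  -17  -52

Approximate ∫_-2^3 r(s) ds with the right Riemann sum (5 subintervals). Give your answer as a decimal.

-80

Δs = 1.
Sum = 1·[(-8) + (-1) + (-2) + (-17) + (-52)] = -80.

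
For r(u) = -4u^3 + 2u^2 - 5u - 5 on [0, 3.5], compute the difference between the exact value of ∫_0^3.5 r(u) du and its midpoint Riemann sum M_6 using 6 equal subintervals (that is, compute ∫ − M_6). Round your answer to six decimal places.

Exact integral: ∫_0^3.5 r(u) du ≈ -169.60416667.
M_6 ≈ -167.71846065.
Error ≈ -169.60416667 − (-167.71846065) ≈ -1.885706.

-1.885706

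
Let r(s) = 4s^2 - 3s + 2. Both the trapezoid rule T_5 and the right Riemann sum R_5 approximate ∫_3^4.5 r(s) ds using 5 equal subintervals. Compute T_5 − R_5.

T_5 = 71.715.
R_5 = 77.79.
T_5 − R_5 = -6.075.

-6.075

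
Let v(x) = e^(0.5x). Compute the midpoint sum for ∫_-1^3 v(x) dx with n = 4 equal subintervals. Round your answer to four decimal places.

Δx = (3 − (-1))/4 = 1.
Midpoints: -0.5, 0.5, 1.5, 2.5.
v(-0.5) ≈ 0.7788, v(0.5) ≈ 1.2840, v(1.5) ≈ 2.1170, v(2.5) ≈ 3.4903.
Sum = Δx · [v(-0.5) + v(0.5) + v(1.5) + v(2.5)].
Sum ≈ 7.6702.

7.6702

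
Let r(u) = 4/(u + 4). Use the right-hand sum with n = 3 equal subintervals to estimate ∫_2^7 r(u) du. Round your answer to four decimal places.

2.1899

Δu = (7 − 2)/3 = 5/3.
Right endpoints: 11/3, 16/3, 7.
r(11/3) = 12/23, r(16/3) = 3/7, r(7) = 4/11.
Sum = Δu · [r(11/3) + r(16/3) + r(7)].
Sum ≈ 2.1899.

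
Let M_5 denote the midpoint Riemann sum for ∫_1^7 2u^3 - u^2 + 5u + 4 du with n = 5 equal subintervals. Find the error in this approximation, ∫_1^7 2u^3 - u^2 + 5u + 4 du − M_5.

16.56

Exact integral: ∫_1^7 f(u) du = 1230.
M_5 = 1213.44.
Error = 1230 − 1213.44 = 16.56.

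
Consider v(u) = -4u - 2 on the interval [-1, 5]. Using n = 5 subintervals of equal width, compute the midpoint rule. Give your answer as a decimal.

-60

Δu = (5 − (-1))/5 = 1.2.
Midpoints: -0.4, 0.8, 2, 3.2, 4.4.
v(-0.4) = -0.4, v(0.8) = -5.2, v(2) = -10, v(3.2) = -14.8, v(4.4) = -19.6.
Sum = Δu · [v(-0.4) + v(0.8) + v(2) + v(3.2) + v(4.4)].
Sum = -60.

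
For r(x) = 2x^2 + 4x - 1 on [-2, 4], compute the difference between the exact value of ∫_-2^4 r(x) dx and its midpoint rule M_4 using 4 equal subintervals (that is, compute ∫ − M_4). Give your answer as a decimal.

2.25

Exact integral: ∫_-2^4 r(x) dx = 66.
M_4 = 63.75.
Error = 66 − 63.75 = 2.25.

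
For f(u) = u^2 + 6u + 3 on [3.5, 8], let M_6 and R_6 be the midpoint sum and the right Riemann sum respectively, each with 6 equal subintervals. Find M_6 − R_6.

-30.1640625

M_6 = 324.9140625.
R_6 = 355.078125.
M_6 − R_6 = -30.1640625.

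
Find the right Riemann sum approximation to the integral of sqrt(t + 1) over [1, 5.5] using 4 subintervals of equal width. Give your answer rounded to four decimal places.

9.7844

Δt = (5.5 − 1)/4 = 1.125.
Right endpoints: 2.125, 3.25, 4.375, 5.5.
f(2.125) ≈ 1.7678, f(3.25) ≈ 2.0616, f(4.375) ≈ 2.3184, f(5.5) ≈ 2.5495.
Sum = Δt · [f(2.125) + f(3.25) + f(4.375) + f(5.5)].
Sum ≈ 9.7844.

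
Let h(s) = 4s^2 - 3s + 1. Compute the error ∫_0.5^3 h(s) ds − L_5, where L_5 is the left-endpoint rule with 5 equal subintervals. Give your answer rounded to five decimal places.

Exact integral: ∫_0.5^3 h(s) ds ≈ 25.2083333.
L_5 = 18.75.
Error ≈ 25.2083333 − 18.75 ≈ 6.45833.

6.45833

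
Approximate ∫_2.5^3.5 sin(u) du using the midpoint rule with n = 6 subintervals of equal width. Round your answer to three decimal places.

Δu = (3.5 − 2.5)/6 = 1/6.
Midpoints: 31/12, 2.75, 35/12, 37/12, 3.25, 41/12.
f(31/12) ≈ 0.530, f(2.75) ≈ 0.382, f(35/12) ≈ 0.223, f(37/12) ≈ 0.058, f(3.25) ≈ -0.108, f(41/12) ≈ -0.272.
Sum = Δu · [f(31/12) + f(2.75) + f(35/12) + ...].
Sum ≈ 0.135.

0.135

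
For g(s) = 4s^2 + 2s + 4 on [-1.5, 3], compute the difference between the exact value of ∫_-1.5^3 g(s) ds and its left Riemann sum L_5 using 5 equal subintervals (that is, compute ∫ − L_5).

Exact integral: ∫_-1.5^3 g(s) ds = 65.25.
L_5 = 51.48.
Error = 65.25 − 51.48 = 13.77.

13.77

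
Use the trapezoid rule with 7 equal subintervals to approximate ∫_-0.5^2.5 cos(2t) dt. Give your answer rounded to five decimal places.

-0.05509

Δt = (2.5 − (-0.5))/7 = 3/7.
f(-0.5) ≈ 0.54030, f(-1/14) ≈ 0.98981, f(5/14) ≈ 0.75556, f(11/14) ≈ -0.00063, f(17/14) ≈ -0.75639, f(23/14) ≈ -0.98963, f(29/14) ≈ -0.53924, f(2.5) ≈ 0.28366.
T_7 = (Δt/2)·[f(t_0) + 2f(t_1) + ... + 2f(t_{6}) + f(t_7)].
Sum ≈ -0.05509.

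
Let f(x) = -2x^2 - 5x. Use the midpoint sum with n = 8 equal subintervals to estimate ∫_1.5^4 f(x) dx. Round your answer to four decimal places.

Δx = (4 − 1.5)/8 = 0.3125.
Midpoints: 1.65625, 1.96875, 2.28125, 2.59375, 2.90625, 3.21875, 3.53125, 3.84375.
f(1.65625) = -7049/512, f(1.96875) = -9009/512, f(2.28125) = -11169/512, f(2.59375) = -13529/512, f(2.90625) = -16089/512, f(3.21875) = -18849/512, f(3.53125) = -21809/512, f(3.84375) = -24969/512.
Sum = Δx · [f(1.65625) + f(1.96875) + f(2.28125) + ...].
Sum ≈ -74.7510.

-74.7510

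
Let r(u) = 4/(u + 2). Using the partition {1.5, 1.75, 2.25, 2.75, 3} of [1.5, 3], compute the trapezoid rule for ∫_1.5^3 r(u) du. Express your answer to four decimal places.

Subinterval widths: 0.25, 0.5, 0.5, 0.25.
r(1.5) = 8/7, r(1.75) = 16/15, r(2.25) = 16/17, r(2.75) = 16/19, r(3) = 0.8.
On each subinterval the trapezoid contributes (Δu_i/2)·[r(u_{i-1}) + r(u_i)].
Sum ≈ 1.4292.

1.4292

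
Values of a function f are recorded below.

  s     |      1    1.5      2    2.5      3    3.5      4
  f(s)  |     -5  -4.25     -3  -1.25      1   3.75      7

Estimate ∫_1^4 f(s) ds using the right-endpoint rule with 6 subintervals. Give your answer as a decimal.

1.625

Δs = 0.5.
Sum = 0.5·[(-4.25) + (-3) + (-1.25) + 1 + 3.75 + 7] = 1.625.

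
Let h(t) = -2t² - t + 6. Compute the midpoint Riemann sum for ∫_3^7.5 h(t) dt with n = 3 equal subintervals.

-258.1875

Δt = (7.5 − 3)/3 = 1.5.
Midpoints: 3.75, 5.25, 6.75.
h(3.75) = -25.875, h(5.25) = -54.375, h(6.75) = -91.875.
Sum = Δt · [h(3.75) + h(5.25) + h(6.75)].
Sum = -258.1875.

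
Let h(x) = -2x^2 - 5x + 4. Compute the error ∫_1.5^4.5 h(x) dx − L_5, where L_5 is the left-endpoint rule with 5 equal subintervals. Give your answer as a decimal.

-14.94

Exact integral: ∫_1.5^4.5 h(x) dx = -91.5.
L_5 = -76.56.
Error = -91.5 − (-76.56) = -14.94.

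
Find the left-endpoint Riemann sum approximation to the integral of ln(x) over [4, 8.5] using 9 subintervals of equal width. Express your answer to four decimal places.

7.9542

Δx = (8.5 − 4)/9 = 0.5.
Left endpoints: 4, 4.5, 5, 5.5, 6, 6.5, 7, 7.5, 8.
f(4) ≈ 1.3863, f(4.5) ≈ 1.5041, f(5) ≈ 1.6094, f(5.5) ≈ 1.7047, f(6) ≈ 1.7918, f(6.5) ≈ 1.8718, f(7) ≈ 1.9459, f(7.5) ≈ 2.0149, f(8) ≈ 2.0794.
Sum = Δx · [f(4) + f(4.5) + f(5) + ...].
Sum ≈ 7.9542.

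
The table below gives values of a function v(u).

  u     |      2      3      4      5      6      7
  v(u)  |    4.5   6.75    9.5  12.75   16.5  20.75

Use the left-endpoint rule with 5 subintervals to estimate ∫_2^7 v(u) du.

Δu = 1.
Sum = 1·[4.5 + 6.75 + 9.5 + 12.75 + 16.5] = 50.

50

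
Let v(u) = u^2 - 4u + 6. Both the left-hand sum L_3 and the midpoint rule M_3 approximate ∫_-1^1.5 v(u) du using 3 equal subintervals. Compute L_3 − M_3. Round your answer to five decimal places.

4.07986

L_3 ≈ 17.8935185.
M_3 ≈ 13.8136574.
L_3 − M_3 ≈ 4.07986.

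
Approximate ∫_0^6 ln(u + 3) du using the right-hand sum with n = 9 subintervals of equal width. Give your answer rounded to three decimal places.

Δu = (6 − 0)/9 = 2/3.
Right endpoints: 2/3, 4/3, 2, 8/3, 10/3, 4, 14/3, 16/3, 6.
f(2/3) ≈ 1.299, f(4/3) ≈ 1.466, f(2) ≈ 1.609, f(8/3) ≈ 1.735, f(10/3) ≈ 1.846, f(4) ≈ 1.946, f(14/3) ≈ 2.037, f(16/3) ≈ 2.120, f(6) ≈ 2.197.
Sum = Δu · [f(2/3) + f(4/3) + f(2) + ...].
Sum ≈ 10.837.

10.837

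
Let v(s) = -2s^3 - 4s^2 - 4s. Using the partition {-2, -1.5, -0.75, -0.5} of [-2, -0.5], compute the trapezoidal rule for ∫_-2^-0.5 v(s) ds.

Subinterval widths: 0.5, 0.75, 0.25.
v(-2) = 8, v(-1.5) = 3.75, v(-0.75) = 1.59375, v(-0.5) = 1.25.
On each subinterval the trapezoid contributes (Δs_i/2)·[v(s_{i-1}) + v(s_i)].
Sum = 5.296875.

5.296875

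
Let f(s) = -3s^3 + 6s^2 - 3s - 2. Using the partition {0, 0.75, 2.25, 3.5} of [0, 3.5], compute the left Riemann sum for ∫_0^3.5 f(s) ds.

Subinterval widths: 0.75, 1.5, 1.25.
Left endpoints: 0, 0.75, 2.25.
f(0) = -2, f(0.75) = -2.140625, f(2.25) = -12.546875.
Sum = Σ Δs_i · f(s_i).
Sum = -20.39453125.

-20.39453125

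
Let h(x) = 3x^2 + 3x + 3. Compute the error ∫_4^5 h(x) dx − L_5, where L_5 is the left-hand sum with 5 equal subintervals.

2.98

Exact integral: ∫_4^5 h(x) dx = 77.5.
L_5 = 74.52.
Error = 77.5 − 74.52 = 2.98.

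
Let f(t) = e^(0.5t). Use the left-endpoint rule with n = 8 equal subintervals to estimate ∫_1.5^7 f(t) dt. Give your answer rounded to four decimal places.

Δt = (7 − 1.5)/8 = 0.6875.
Left endpoints: 1.5, 2.1875, 2.875, 3.5625, 4.25, 4.9375, 5.625, 6.3125.
f(1.5) ≈ 2.1170, f(2.1875) ≈ 2.9854, f(2.875) ≈ 4.2102, f(3.5625) ≈ 5.9373, f(4.25) ≈ 8.3729, f(4.9375) ≈ 11.8077, f(5.625) ≈ 16.6515, f(6.3125) ≈ 23.4824.
Sum = Δt · [f(1.5) + f(2.1875) + f(2.875) + ...].
Sum ≈ 51.9505.

51.9505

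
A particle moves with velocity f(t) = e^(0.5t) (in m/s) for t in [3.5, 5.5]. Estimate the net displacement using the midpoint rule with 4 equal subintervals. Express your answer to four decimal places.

Δt = (5.5 − 3.5)/4 = 0.5.
Midpoints: 3.75, 4.25, 4.75, 5.25.
f(3.75) ≈ 6.5208, f(4.25) ≈ 8.3729, f(4.75) ≈ 10.7510, f(5.25) ≈ 13.8046.
Sum = Δt · [f(3.75) + f(4.25) + f(4.75) + f(5.25)].
Sum ≈ 19.7247.

19.7247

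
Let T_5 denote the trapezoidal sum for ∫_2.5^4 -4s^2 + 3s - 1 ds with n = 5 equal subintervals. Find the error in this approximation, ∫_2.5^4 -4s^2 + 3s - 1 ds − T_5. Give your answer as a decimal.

Exact integral: ∫_2.5^4 f(s) ds = -51.375.
T_5 = -51.465.
Error = -51.375 − (-51.465) = 0.09.

0.09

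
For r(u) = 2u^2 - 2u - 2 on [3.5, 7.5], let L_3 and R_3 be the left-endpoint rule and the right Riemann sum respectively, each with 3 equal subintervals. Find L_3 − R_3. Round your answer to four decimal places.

L_3 ≈ 149.703704.
R_3 ≈ 256.370370.
L_3 − R_3 ≈ -106.6667.

-106.6667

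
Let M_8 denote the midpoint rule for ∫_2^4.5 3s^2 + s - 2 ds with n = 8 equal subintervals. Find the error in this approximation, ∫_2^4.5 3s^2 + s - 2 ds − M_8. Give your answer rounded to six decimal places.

0.061035

Exact integral: ∫_2^4.5 f(s) ds = 86.25.
M_8 ≈ 86.18896484.
Error ≈ 86.25 − 86.18896484 ≈ 0.061035.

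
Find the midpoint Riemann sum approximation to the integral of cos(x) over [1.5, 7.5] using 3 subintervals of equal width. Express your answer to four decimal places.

Δx = (7.5 − 1.5)/3 = 2.
Midpoints: 2.5, 4.5, 6.5.
f(2.5) ≈ -0.8011, f(4.5) ≈ -0.2108, f(6.5) ≈ 0.9766.
Sum = Δx · [f(2.5) + f(4.5) + f(6.5)].
Sum ≈ -0.0707.

-0.0707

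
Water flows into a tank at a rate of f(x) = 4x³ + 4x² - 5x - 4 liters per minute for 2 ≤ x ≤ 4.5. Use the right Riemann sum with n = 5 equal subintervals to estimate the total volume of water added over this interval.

Δx = (4.5 − 2)/5 = 0.5.
Right endpoints: 2.5, 3, 3.5, 4, 4.5.
f(2.5) = 71, f(3) = 125, f(3.5) = 199, f(4) = 296, f(4.5) = 419.
Sum = Δx · [f(2.5) + f(3) + f(3.5) + f(4) + f(4.5)].
Sum = 555.

555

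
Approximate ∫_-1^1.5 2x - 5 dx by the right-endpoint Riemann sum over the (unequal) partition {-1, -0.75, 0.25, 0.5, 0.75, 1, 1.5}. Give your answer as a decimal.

Subinterval widths: 0.25, 1, 0.25, 0.25, 0.25, 0.5.
Right endpoints: -0.75, 0.25, 0.5, 0.75, 1, 1.5.
f(-0.75) = -6.5, f(0.25) = -4.5, f(0.5) = -4, f(0.75) = -3.5, f(1) = -3, f(1.5) = -2.
Sum = Σ Δx_i · f(x_i).
Sum = -9.75.

-9.75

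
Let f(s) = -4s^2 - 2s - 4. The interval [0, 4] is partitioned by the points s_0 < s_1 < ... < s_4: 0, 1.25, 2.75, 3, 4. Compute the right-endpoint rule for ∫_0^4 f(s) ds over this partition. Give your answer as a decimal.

Subinterval widths: 1.25, 1.5, 0.25, 1.
Right endpoints: 1.25, 2.75, 3, 4.
f(1.25) = -12.75, f(2.75) = -39.75, f(3) = -46, f(4) = -76.
Sum = Σ Δs_i · f(s_i).
Sum = -163.0625.

-163.0625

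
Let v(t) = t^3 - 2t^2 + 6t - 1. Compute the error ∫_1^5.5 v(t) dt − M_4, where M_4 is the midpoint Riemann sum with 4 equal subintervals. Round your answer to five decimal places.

3.67822

Exact integral: ∫_1^5.5 v(t) dt = 201.515625.
M_4 ≈ 197.8374023.
Error ≈ 201.515625 − 197.8374023 ≈ 3.67822.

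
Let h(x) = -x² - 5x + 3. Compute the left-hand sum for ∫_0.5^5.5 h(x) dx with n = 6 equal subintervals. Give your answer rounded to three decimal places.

Δx = (5.5 − 0.5)/6 = 5/6.
Left endpoints: 0.5, 4/3, 13/6, 3, 23/6, 14/3.
h(0.5) = 0.25, h(4/3) = -49/9, h(13/6) = -451/36, h(3) = -21, h(23/6) = -1111/36, h(14/3) = -379/9.
Sum = Δx · [h(0.5) + h(4/3) + h(13/6) + ...].
Sum ≈ -93.079.

-93.079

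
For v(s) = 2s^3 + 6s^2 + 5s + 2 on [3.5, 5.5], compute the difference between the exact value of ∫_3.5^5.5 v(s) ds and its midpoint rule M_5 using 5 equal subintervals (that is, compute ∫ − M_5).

Exact integral: ∫_3.5^5.5 v(s) ds = 678.5.
M_5 = 677.62.
Error = 678.5 − 677.62 = 0.88.

0.88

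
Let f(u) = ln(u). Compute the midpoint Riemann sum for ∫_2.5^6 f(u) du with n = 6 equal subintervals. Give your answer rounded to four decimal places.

4.9631

Δu = (6 − 2.5)/6 = 7/12.
Midpoints: 67/24, 3.375, 95/24, 109/24, 5.125, 137/24.
f(67/24) ≈ 1.0266, f(3.375) ≈ 1.2164, f(95/24) ≈ 1.3758, f(109/24) ≈ 1.5133, f(5.125) ≈ 1.6341, f(137/24) ≈ 1.7419.
Sum = Δu · [f(67/24) + f(3.375) + f(95/24) + ...].
Sum ≈ 4.9631.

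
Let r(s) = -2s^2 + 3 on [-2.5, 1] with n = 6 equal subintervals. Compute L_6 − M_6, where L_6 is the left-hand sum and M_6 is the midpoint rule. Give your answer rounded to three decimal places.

L_6 ≈ -4.04282.
M_6 ≈ -0.38484.
L_6 − M_6 ≈ -3.658.

-3.658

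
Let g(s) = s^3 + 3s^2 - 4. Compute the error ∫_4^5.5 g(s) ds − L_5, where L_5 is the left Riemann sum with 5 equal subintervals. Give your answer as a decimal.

21.380625

Exact integral: ∫_4^5.5 g(s) ds = 261.140625.
L_5 = 239.76.
Error = 261.140625 − 239.76 = 21.380625.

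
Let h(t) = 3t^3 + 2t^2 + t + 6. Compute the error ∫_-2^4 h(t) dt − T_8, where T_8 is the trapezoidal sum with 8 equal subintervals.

-6.1875

Exact integral: ∫_-2^4 h(t) dt = 270.
T_8 = 276.1875.
Error = 270 − 276.1875 = -6.1875.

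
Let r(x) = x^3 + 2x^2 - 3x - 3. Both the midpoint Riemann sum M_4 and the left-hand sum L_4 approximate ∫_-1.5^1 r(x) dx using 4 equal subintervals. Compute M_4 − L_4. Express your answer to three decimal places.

M_4 ≈ -3.82568.
L_4 ≈ -1.76270.
M_4 − L_4 ≈ -2.063.

-2.063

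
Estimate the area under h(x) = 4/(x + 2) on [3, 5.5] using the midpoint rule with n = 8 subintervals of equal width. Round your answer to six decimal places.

1.621499

Δx = (5.5 − 3)/8 = 0.3125.
Midpoints: 3.15625, 3.46875, 3.78125, 4.09375, 4.40625, 4.71875, 5.03125, 5.34375.
h(3.15625) = 128/165, h(3.46875) = 128/175, h(3.78125) = 128/185, h(4.09375) = 128/195, h(4.40625) = 128/205, h(4.71875) = 128/215, h(5.03125) = 128/225, h(5.34375) = 128/235.
Sum = Δx · [h(3.15625) + h(3.46875) + h(3.78125) + ...].
Sum ≈ 1.621499.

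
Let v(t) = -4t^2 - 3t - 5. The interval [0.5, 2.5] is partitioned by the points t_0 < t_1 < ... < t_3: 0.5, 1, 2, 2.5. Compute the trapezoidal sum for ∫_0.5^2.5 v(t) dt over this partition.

Subinterval widths: 0.5, 1, 0.5.
v(0.5) = -7.5, v(1) = -12, v(2) = -27, v(2.5) = -37.5.
On each subinterval the trapezoid contributes (Δt_i/2)·[v(t_{i-1}) + v(t_i)].
Sum = -40.5.

-40.5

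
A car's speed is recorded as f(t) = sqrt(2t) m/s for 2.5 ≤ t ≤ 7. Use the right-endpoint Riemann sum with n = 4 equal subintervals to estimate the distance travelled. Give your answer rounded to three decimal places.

14.562

Δt = (7 − 2.5)/4 = 1.125.
Right endpoints: 3.625, 4.75, 5.875, 7.
f(3.625) ≈ 2.693, f(4.75) ≈ 3.082, f(5.875) ≈ 3.428, f(7) ≈ 3.742.
Sum = Δt · [f(3.625) + f(4.75) + f(5.875) + f(7)].
Sum ≈ 14.562.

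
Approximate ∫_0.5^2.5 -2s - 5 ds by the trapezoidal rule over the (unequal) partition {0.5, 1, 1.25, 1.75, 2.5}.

-16

Subinterval widths: 0.5, 0.25, 0.5, 0.75.
f(0.5) = -6, f(1) = -7, f(1.25) = -7.5, f(1.75) = -8.5, f(2.5) = -10.
On each subinterval the trapezoid contributes (Δs_i/2)·[f(s_{i-1}) + f(s_i)].
Sum = -16.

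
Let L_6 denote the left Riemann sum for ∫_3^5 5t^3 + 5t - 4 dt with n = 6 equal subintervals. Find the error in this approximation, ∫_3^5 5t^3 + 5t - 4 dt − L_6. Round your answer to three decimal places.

81.111

Exact integral: ∫_3^5 f(t) dt = 712.
L_6 ≈ 630.88889.
Error ≈ 712 − 630.88889 ≈ 81.111.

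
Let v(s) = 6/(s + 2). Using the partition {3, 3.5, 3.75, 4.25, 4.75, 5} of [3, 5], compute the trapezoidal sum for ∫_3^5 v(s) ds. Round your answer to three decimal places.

2.021

Subinterval widths: 0.5, 0.25, 0.5, 0.5, 0.25.
v(3) = 1.2, v(3.5) = 12/11, v(3.75) = 24/23, v(4.25) = 0.96, v(4.75) = 8/9, v(5) = 6/7.
On each subinterval the trapezoid contributes (Δs_i/2)·[v(s_{i-1}) + v(s_i)].
Sum ≈ 2.021.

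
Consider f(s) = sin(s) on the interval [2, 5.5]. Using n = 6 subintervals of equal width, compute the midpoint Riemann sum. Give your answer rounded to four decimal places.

Δs = (5.5 − 2)/6 = 7/12.
Midpoints: 55/24, 2.875, 83/24, 97/24, 4.625, 125/24.
f(55/24) ≈ 0.7512, f(2.875) ≈ 0.2634, f(83/24) ≈ -0.3115, f(97/24) ≈ -0.7834, f(4.625) ≈ -0.9962, f(125/24) ≈ -0.8795.
Sum = Δs · [f(55/24) + f(2.875) + f(83/24) + ...].
Sum ≈ -1.1409.

-1.1409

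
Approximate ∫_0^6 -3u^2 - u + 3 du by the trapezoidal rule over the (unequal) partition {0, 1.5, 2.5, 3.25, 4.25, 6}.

Subinterval widths: 1.5, 1, 0.75, 1, 1.75.
f(0) = 3, f(1.5) = -5.25, f(2.5) = -18.25, f(3.25) = -31.9375, f(4.25) = -55.4375, f(6) = -111.
On each subinterval the trapezoid contributes (Δu_i/2)·[f(u_{i-1}) + f(u_i)].
Sum = -221.578125.

-221.578125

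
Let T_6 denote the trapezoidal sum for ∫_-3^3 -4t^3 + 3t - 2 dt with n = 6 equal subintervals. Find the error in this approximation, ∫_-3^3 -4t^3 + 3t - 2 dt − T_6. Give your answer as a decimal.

0

Exact integral: ∫_-3^3 f(t) dt = -12.
T_6 = -12.
Error = -12 − (-12) = 0.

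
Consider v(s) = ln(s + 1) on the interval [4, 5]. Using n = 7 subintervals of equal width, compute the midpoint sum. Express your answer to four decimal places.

Δs = (5 − 4)/7 = 1/7.
Midpoints: 57/14, 59/14, 61/14, 4.5, 65/14, 67/14, 69/14.
v(57/14) ≈ 1.6236, v(59/14) ≈ 1.6514, v(61/14) ≈ 1.6784, v(4.5) ≈ 1.7047, v(65/14) ≈ 1.7304, v(67/14) ≈ 1.7554, v(69/14) ≈ 1.7798.
Sum = Δs · [v(57/14) + v(59/14) + v(61/14) + ...].
Sum ≈ 1.7034.

1.7034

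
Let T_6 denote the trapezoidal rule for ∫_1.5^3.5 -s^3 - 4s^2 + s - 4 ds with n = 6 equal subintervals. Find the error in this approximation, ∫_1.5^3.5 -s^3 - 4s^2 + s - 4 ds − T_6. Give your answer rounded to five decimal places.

Exact integral: ∫_1.5^3.5 f(s) ds ≈ -91.9166667.
T_6 ≈ -92.3425926.
Error ≈ -91.9166667 − (-92.3425926) ≈ 0.42593.

0.42593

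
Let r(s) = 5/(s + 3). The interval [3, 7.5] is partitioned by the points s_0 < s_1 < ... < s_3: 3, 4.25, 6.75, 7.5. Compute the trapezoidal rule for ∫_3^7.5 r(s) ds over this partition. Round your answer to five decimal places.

Subinterval widths: 1.25, 2.5, 0.75.
r(3) = 5/6, r(4.25) = 20/29, r(6.75) = 20/39, r(7.5) = 10/21.
On each subinterval the trapezoid contributes (Δs_i/2)·[r(s_{i-1}) + r(s_i)].
Sum ≈ 2.82584.

2.82584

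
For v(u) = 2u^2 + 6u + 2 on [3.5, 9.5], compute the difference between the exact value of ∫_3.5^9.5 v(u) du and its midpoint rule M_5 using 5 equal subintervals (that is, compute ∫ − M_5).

Exact integral: ∫_3.5^9.5 v(u) du = 789.
M_5 = 787.56.
Error = 789 − 787.56 = 1.44.

1.44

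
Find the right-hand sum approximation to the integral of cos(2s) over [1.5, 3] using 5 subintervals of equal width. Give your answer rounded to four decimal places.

Δs = (3 − 1.5)/5 = 0.3.
Right endpoints: 1.8, 2.1, 2.4, 2.7, 3.
f(1.8) ≈ -0.8968, f(2.1) ≈ -0.4903, f(2.4) ≈ 0.0875, f(2.7) ≈ 0.6347, f(3) ≈ 0.9602.
Sum = Δs · [f(1.8) + f(2.1) + f(2.4) + f(2.7) + f(3)].
Sum ≈ 0.0886.

0.0886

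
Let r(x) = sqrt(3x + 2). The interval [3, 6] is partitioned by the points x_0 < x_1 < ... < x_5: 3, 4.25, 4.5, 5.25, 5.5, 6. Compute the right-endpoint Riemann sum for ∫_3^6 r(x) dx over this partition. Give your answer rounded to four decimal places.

12.2561

Subinterval widths: 1.25, 0.25, 0.75, 0.25, 0.5.
Right endpoints: 4.25, 4.5, 5.25, 5.5, 6.
r(4.25) ≈ 3.8406, r(4.5) ≈ 3.9370, r(5.25) ≈ 4.2131, r(5.5) ≈ 4.3012, r(6) ≈ 4.4721.
Sum = Σ Δx_i · r(x_i).
Sum ≈ 12.2561.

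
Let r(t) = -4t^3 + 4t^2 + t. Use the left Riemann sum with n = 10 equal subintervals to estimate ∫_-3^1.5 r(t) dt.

147.436875

Δt = (1.5 − (-3))/10 = 0.45.
Left endpoints: -3, -2.55, -2.1, -1.65, -1.2, -0.75, -0.3, 0.15, 0.6, 1.05.
r(-3) = 141, r(-2.55) = 89.7855, r(-2.1) = 52.584, r(-1.65) = 27.2085, r(-1.2) = 11.472, r(-0.75) = 3.1875, r(-0.3) = 0.168, r(0.15) = 0.2265, r(0.6) = 1.176, r(1.05) = 0.8295.
Sum = Δt · [r(-3) + r(-2.55) + r(-2.1) + ...].
Sum = 147.436875.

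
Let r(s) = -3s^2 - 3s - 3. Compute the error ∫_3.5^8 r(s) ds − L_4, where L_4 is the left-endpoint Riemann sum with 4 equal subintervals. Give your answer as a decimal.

-92.07421875

Exact integral: ∫_3.5^8 r(s) ds = -560.25.
L_4 = -468.17578125.
Error = -560.25 − (-468.17578125) = -92.07421875.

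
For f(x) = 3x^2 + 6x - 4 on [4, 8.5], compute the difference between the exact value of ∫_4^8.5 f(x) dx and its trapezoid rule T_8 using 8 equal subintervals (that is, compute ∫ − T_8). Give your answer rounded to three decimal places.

-0.712

Exact integral: ∫_4^8.5 f(x) dx = 700.875.
T_8 ≈ 701.58691.
Error ≈ 700.875 − 701.58691 ≈ -0.712.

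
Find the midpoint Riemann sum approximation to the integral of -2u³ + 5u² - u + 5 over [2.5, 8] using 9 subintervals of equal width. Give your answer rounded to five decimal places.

Δu = (8 − 2.5)/9 = 11/18.
Midpoints: 101/36, 41/12, 145/36, 167/36, 5.25, 211/36, 233/36, 85/12, 277/36.
f(101/36) = -61019/23328, f(41/12) = -17123/864, f(145/36) = -1133695/23328, f(167/36) = -2139029/23328, f(5.25) = -151.84375, f(211/36) = -5407129/23328, f(233/36) = -7797671/23328, f(85/12) = -399175/864, f(277/36) = -14411179/23328.
Sum = Δu · [f(101/36) + f(41/12) + f(145/36) + ...].
Sum ≈ -1198.01614.

-1198.01614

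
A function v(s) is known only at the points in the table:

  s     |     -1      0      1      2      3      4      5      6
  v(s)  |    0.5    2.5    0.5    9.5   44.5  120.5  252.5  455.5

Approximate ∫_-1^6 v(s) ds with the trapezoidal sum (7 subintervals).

658

Δs = 1.
T_7 = (1/2)·[0.5 + 2·2.5 + 2·0.5 + 2·9.5 + 2·44.5 + 2·120.5 + 2·252.5 + 455.5] = 658.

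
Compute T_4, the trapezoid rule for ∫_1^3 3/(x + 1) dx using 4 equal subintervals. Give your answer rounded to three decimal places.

2.091

Δx = (3 − 1)/4 = 0.5.
f(1) = 1.5, f(1.5) = 1.2, f(2) = 1, f(2.5) = 6/7, f(3) = 0.75.
T_4 = (Δx/2)·[f(x_0) + 2f(x_1) + 2f(x_2) + 2f(x_3) + f(x_4)].
Sum ≈ 2.091.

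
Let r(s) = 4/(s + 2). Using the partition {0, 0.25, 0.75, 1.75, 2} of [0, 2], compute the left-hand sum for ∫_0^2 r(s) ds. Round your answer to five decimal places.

3.11010

Subinterval widths: 0.25, 0.5, 1, 0.25.
Left endpoints: 0, 0.25, 0.75, 1.75.
r(0) = 2, r(0.25) = 16/9, r(0.75) = 16/11, r(1.75) = 16/15.
Sum = Σ Δs_i · r(s_i).
Sum ≈ 3.11010.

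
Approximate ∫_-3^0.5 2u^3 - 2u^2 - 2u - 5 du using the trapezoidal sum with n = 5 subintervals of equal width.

-70.0175

Δu = (0.5 − (-3))/5 = 0.7.
f(-3) = -71, f(-2.3) = -35.314, f(-1.6) = -15.112, f(-0.9) = -6.278, f(-0.2) = -4.696, f(0.5) = -6.25.
T_5 = (Δu/2)·[f(u_0) + 2f(u_1) + ... + 2f(u_{4}) + f(u_5)].
Sum = -70.0175.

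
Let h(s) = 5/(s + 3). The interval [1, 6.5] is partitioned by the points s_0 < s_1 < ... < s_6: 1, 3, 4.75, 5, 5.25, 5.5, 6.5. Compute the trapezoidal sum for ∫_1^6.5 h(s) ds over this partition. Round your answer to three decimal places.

4.396

Subinterval widths: 2, 1.75, 0.25, 0.25, 0.25, 1.
h(1) = 1.25, h(3) = 5/6, h(4.75) = 20/31, h(5) = 0.625, h(5.25) = 20/33, h(5.5) = 10/17, h(6.5) = 10/19.
On each subinterval the trapezoid contributes (Δs_i/2)·[h(s_{i-1}) + h(s_i)].
Sum ≈ 4.396.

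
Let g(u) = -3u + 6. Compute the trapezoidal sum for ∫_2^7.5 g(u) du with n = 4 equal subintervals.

Δu = (7.5 − 2)/4 = 1.375.
g(2) = 0, g(3.375) = -4.125, g(4.75) = -8.25, g(6.125) = -12.375, g(7.5) = -16.5.
T_4 = (Δu/2)·[g(u_0) + 2g(u_1) + 2g(u_2) + 2g(u_3) + g(u_4)].
Sum = -45.375.

-45.375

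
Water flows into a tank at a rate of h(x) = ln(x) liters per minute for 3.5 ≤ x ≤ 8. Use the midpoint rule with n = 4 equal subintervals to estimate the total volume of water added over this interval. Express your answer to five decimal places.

Δx = (8 − 3.5)/4 = 1.125.
Midpoints: 4.0625, 5.1875, 6.3125, 7.4375.
h(4.0625) ≈ 1.40180, h(5.1875) ≈ 1.64625, h(6.3125) ≈ 1.84253, h(7.4375) ≈ 2.00653.
Sum = Δx · [h(4.0625) + h(5.1875) + h(6.3125) + h(7.4375)].
Sum ≈ 7.75926.

7.75926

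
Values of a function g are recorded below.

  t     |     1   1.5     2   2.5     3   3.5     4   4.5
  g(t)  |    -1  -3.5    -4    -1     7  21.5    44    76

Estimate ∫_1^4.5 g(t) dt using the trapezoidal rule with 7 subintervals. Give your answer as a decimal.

50.75

Δt = 0.5.
T_7 = (0.5/2)·[(-1) + 2·(-3.5) + 2·(-4) + 2·(-1) + 2·7 + 2·21.5 + 2·44 + 76] = 50.75.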